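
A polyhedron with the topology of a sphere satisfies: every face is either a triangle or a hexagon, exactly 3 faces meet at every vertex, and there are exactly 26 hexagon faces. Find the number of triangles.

Let x be the number of triangles; then F = 26 + x.
Edge–face incidences: 2E = 6·26 + 3·x = 156 + 3x.
Every vertex has degree 3, so 3V = 2E.
Euler: V − E + F = 2 ⇒ (2E)/3 − E + (26 + x) = 2.
Multiply by 6: 2·(2E) − 3·(2E) + 6·(26 + x) = 12, i.e. 156 + 6x − (156 + 3x) = 12.
Collecting terms: 3x = 12, so x = 4.
Then 2E = 156 + 3·4 = 168, so E = 84, V = 2E/3 = 56, F = 26 + 4 = 30.

4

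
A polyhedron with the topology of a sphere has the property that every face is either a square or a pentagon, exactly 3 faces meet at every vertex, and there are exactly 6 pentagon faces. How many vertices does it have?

Let x be the number of squares; then F = 6 + x.
Edge–face incidences: 2E = 5·6 + 4·x = 30 + 4x.
Every vertex has degree 3, so 3V = 2E.
Euler: V − E + F = 2 ⇒ (2E)/3 − E + (6 + x) = 2.
Multiply by 6: 2·(2E) − 3·(2E) + 6·(6 + x) = 12, i.e. 36 + 6x − (30 + 4x) = 12.
Collecting terms: 2x + 6 = 12, so 2x = 6, so x = 3.
Then 2E = 30 + 4·3 = 42, so E = 21, V = 2E/3 = 14, F = 6 + 3 = 9.

14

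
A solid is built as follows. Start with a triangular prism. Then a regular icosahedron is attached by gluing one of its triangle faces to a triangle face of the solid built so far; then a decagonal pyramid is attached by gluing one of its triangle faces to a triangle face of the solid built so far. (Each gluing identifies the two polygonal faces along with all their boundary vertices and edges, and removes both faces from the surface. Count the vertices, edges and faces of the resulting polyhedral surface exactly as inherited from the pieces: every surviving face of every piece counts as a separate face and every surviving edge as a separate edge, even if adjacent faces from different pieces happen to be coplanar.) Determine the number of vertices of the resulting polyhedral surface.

23

A triangular prism: V=6, E=9, F=5.
Attach a regular icosahedron (V=12, E=30, F=20) along a 3-gon: merge 3 vertices and 3 edges, delete both glued faces → V=15, E=36, F=23.
Attach a decagonal pyramid (V=11, E=20, F=11) along a 3-gon: merge 3 vertices and 3 edges, delete both glued faces → V=23, E=53, F=32.
Check: V − E + F = 23 − 53 + 32 = 2.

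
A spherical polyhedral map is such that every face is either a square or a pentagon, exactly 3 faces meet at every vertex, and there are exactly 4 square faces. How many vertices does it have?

12

Let x be the number of pentagons; then F = 4 + x.
Edge–face incidences: 2E = 4·4 + 5·x = 16 + 5x.
Every vertex has degree 3, so 3V = 2E.
Euler: V − E + F = 2 ⇒ (2E)/3 − E + (4 + x) = 2.
Multiply by 6: 2·(2E) − 3·(2E) + 6·(4 + x) = 12, i.e. 24 + 6x − (16 + 5x) = 12.
Collecting terms: x + 8 = 12, so x = 4.
Then 2E = 16 + 5·4 = 36, so E = 18, V = 2E/3 = 12, F = 4 + 4 = 8.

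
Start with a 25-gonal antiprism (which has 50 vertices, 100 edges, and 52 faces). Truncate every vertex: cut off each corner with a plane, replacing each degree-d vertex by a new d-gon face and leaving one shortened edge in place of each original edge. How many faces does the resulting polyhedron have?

102

Truncation replaces each original edge-end by a new vertex, so V′ = 2E = 200.
Each original edge survives, and each old vertex of degree d contributes d new edges; summing degrees gives Σd = 2E, so E′ = E + 2E = 3E = 300.
Each original face survives and each original vertex becomes one new face: F′ = F + V = 102.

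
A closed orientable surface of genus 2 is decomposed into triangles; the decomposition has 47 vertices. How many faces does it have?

χ = 2 − 2·2 = -2, and every face is a triangle so 3F = 2E.
V − E + F = -2 with E = 3F/2 gives 47 − (3/2 − 1)·F = -2, so F = 98 and E = 147.

98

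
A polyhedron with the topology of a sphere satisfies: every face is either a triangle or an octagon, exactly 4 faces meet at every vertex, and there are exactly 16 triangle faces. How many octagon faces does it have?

Let x be the number of octagons; then F = 16 + x.
Edge–face incidences: 2E = 3·16 + 8·x = 48 + 8x.
Every vertex has degree 4, so 4V = 2E.
Euler: V − E + F = 2 ⇒ (2E)/4 − E + (16 + x) = 2.
Multiply by 8: 2·(2E) − 4·(2E) + 8·(16 + x) = 16, i.e. 128 + 8x − 2·(48 + 8x) = 16.
Collecting terms: −8x + 32 = 16, so −8x = −16, so x = 2.
Then 2E = 48 + 8·2 = 64, so E = 32, V = 2E/4 = 16, F = 16 + 2 = 18.

2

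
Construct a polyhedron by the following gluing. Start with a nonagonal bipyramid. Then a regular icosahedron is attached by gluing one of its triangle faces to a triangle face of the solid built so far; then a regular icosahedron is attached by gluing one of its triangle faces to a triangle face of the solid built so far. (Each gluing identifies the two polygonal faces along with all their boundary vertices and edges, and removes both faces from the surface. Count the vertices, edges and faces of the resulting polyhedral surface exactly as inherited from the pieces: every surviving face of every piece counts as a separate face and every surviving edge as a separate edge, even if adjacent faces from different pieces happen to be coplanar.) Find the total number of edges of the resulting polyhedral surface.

A nonagonal bipyramid: V=11, E=27, F=18.
Attach a regular icosahedron (V=12, E=30, F=20) along a 3-gon: merge 3 vertices and 3 edges, delete both glued faces → V=20, E=54, F=36.
Attach a regular icosahedron (V=12, E=30, F=20) along a 3-gon: merge 3 vertices and 3 edges, delete both glued faces → V=29, E=81, F=54.
Check: V − E + F = 29 − 81 + 54 = 2.

81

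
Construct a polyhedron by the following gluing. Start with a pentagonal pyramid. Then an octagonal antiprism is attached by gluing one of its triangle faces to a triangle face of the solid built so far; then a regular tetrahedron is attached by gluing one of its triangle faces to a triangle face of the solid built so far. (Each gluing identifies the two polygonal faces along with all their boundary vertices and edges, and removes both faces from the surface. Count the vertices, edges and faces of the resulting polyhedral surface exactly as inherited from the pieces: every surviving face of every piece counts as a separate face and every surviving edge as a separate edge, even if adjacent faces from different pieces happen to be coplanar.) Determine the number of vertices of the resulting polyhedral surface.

A pentagonal pyramid: V=6, E=10, F=6.
Attach an octagonal antiprism (V=16, E=32, F=18) along a 3-gon: merge 3 vertices and 3 edges, delete both glued faces → V=19, E=39, F=22.
Attach a regular tetrahedron (V=4, E=6, F=4) along a 3-gon: merge 3 vertices and 3 edges, delete both glued faces → V=20, E=42, F=24.
Check: V − E + F = 20 − 42 + 24 = 2.

20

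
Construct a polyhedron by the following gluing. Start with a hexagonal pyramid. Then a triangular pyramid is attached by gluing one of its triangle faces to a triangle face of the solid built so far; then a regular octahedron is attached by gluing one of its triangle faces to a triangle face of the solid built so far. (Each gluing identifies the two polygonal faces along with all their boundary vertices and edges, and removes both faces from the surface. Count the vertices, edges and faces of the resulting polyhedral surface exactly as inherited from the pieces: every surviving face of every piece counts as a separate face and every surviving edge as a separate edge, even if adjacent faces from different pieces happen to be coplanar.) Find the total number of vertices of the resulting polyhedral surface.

A hexagonal pyramid: V=7, E=12, F=7.
Attach a triangular pyramid (V=4, E=6, F=4) along a 3-gon: merge 3 vertices and 3 edges, delete both glued faces → V=8, E=15, F=9.
Attach a regular octahedron (V=6, E=12, F=8) along a 3-gon: merge 3 vertices and 3 edges, delete both glued faces → V=11, E=24, F=15.
Check: V − E + F = 11 − 24 + 15 = 2.

11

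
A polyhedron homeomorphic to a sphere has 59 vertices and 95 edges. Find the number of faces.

38

Here V − E + F = 2.
F = 2 − V + E = 2 − 59 + 95 = 38.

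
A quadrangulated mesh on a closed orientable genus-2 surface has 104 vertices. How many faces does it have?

χ = 2 − 2·2 = -2, and every face is a square so 4F = 2E.
V − E + F = -2 with E = 4F/2 gives 104 − (4/2 − 1)·F = -2, so F = 106 and E = 212.

106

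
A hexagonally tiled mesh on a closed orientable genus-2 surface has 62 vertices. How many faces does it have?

32

χ = 2 − 2·2 = -2, and every face is a hexagon so 6F = 2E.
V − E + F = -2 with E = 6F/2 gives 62 − (6/2 − 1)·F = -2, so F = 32 and E = 96.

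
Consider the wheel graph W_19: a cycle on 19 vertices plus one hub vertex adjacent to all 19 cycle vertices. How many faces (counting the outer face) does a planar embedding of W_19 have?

W_19 has V = 19 + 1 = 20 vertices and E = 2·19 = 38 edges.
By Euler's formula F = 2 − V + E = 2 − 20 + 38 = 20.

20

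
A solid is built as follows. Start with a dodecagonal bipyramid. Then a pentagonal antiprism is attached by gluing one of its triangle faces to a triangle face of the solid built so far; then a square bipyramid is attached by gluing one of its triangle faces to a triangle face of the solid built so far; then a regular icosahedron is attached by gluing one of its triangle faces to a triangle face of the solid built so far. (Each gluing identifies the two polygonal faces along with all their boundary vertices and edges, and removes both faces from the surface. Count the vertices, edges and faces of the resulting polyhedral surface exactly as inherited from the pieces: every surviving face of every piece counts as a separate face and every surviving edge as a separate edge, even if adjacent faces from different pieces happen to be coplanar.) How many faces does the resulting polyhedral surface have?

A dodecagonal bipyramid: V=14, E=36, F=24.
Attach a pentagonal antiprism (V=10, E=20, F=12) along a 3-gon: merge 3 vertices and 3 edges, delete both glued faces → V=21, E=53, F=34.
Attach a square bipyramid (V=6, E=12, F=8) along a 3-gon: merge 3 vertices and 3 edges, delete both glued faces → V=24, E=62, F=40.
Attach a regular icosahedron (V=12, E=30, F=20) along a 3-gon: merge 3 vertices and 3 edges, delete both glued faces → V=33, E=89, F=58.
Check: V − E + F = 33 − 89 + 58 = 2.

58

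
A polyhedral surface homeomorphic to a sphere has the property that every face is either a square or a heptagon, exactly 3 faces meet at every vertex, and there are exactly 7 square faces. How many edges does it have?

21

Let x be the number of heptagons; then F = 7 + x.
Edge–face incidences: 2E = 4·7 + 7·x = 28 + 7x.
Every vertex has degree 3, so 3V = 2E.
Euler: V − E + F = 2 ⇒ (2E)/3 − E + (7 + x) = 2.
Multiply by 6: 2·(2E) − 3·(2E) + 6·(7 + x) = 12, i.e. 42 + 6x − (28 + 7x) = 12.
Collecting terms: −x + 14 = 12, so −x = −2, so x = 2.
Then 2E = 28 + 7·2 = 42, so E = 21, V = 2E/3 = 14, F = 7 + 2 = 9.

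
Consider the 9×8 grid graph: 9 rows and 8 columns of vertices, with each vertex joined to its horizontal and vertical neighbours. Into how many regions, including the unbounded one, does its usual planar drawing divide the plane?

57

The grid has V = 9·8 = 72 vertices and E = 9·7 + 8·8 = 127 edges.
F = 2 − V + E = 2 − 72 + 127 = 57.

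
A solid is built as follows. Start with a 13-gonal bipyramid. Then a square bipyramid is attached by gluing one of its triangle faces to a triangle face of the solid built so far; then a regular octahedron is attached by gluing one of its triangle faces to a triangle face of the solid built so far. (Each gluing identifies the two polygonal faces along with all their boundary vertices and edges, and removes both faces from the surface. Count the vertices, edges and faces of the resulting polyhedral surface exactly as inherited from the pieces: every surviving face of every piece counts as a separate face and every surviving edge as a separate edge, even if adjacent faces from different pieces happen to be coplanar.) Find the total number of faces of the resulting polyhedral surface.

38

A 13-gonal bipyramid: V=15, E=39, F=26.
Attach a square bipyramid (V=6, E=12, F=8) along a 3-gon: merge 3 vertices and 3 edges, delete both glued faces → V=18, E=48, F=32.
Attach a regular octahedron (V=6, E=12, F=8) along a 3-gon: merge 3 vertices and 3 edges, delete both glued faces → V=21, E=57, F=38.
Check: V − E + F = 21 − 57 + 38 = 2.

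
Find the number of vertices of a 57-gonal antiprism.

An antiprism on an n-gon has two n-gon caps and 2n triangles: V = 2·57 = 114, E = 4·57 = 228, F = 2·57 + 2 = 116.

114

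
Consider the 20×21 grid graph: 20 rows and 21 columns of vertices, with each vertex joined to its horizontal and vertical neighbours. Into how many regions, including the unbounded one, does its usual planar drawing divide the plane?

The grid has V = 20·21 = 420 vertices and E = 20·20 + 21·19 = 799 edges.
F = 2 − V + E = 2 − 420 + 799 = 381.

381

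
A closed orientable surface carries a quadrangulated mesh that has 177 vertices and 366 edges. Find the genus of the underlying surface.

4

Every face is a square and each edge borders two faces, so 4F = 2·366, giving F = 183.
χ = V − E + F = 177 − 366 + 183 = -6.
For a closed orientable surface χ = 2 − 2g, so g = (2 − (-6))/2 = 4.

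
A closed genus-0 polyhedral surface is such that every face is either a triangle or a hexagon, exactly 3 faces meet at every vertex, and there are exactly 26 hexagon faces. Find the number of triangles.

4

Let x be the number of triangles; then F = 26 + x.
Edge–face incidences: 2E = 6·26 + 3·x = 156 + 3x.
Every vertex has degree 3, so 3V = 2E.
Euler: V − E + F = 2 ⇒ (2E)/3 − E + (26 + x) = 2.
Multiply by 6: 2·(2E) − 3·(2E) + 6·(26 + x) = 12, i.e. 156 + 6x − (156 + 3x) = 12.
Collecting terms: 3x = 12, so x = 4.
Then 2E = 156 + 3·4 = 168, so E = 84, V = 2E/3 = 56, F = 26 + 4 = 30.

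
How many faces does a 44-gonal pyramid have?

A pyramid on an n-gon base has one n-gon and n triangles: V = 44 + 1 = 45, E = 2·44 = 88, F = 44 + 1 = 45.

45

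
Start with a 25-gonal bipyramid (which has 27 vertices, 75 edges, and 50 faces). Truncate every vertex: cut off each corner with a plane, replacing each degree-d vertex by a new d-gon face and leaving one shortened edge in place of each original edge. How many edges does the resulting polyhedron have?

Truncation replaces each original edge-end by a new vertex, so V′ = 2E = 150.
Each original edge survives, and each old vertex of degree d contributes d new edges; summing degrees gives Σd = 2E, so E′ = E + 2E = 3E = 225.
Each original face survives and each original vertex becomes one new face: F′ = F + V = 77.

225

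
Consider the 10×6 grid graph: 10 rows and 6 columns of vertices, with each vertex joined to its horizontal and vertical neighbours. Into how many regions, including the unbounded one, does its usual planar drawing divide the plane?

The grid has V = 10·6 = 60 vertices and E = 10·5 + 6·9 = 104 edges.
F = 2 − V + E = 2 − 60 + 104 = 46.

46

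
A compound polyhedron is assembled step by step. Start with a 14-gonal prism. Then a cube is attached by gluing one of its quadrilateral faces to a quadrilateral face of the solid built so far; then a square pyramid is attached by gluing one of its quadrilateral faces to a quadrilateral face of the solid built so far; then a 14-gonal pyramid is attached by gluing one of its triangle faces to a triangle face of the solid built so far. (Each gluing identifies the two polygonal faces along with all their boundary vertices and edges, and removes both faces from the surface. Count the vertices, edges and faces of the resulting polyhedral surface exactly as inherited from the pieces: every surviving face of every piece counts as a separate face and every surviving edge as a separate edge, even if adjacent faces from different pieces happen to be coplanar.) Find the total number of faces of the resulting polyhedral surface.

36

A 14-gonal prism: V=28, E=42, F=16.
Attach a cube (V=8, E=12, F=6) along a 4-gon: merge 4 vertices and 4 edges, delete both glued faces → V=32, E=50, F=20.
Attach a square pyramid (V=5, E=8, F=5) along a 4-gon: merge 4 vertices and 4 edges, delete both glued faces → V=33, E=54, F=23.
Attach a 14-gonal pyramid (V=15, E=28, F=15) along a 3-gon: merge 3 vertices and 3 edges, delete both glued faces → V=45, E=79, F=36.
Check: V − E + F = 45 − 79 + 36 = 2.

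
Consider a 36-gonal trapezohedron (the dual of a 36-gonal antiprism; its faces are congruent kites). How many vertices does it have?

The n-trapezohedron (dual of the n-antiprism) has V = 2·36 + 2 = 74, E = 4·36 = 144, F = 2·36 = 72.
Check: V − E + F = 74 − 144 + 72 = 2.

74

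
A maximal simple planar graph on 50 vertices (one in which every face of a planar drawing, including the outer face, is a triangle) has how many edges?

In a plane triangulation 3F = 2E and V − E + F = 2, so E = 3V − 6 = 3·50 − 6 = 144.

144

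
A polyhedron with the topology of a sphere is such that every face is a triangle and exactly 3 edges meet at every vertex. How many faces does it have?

4

Each face has 3 edges and each edge borders two faces, so 2E = 3F.
Each vertex has degree 3, so 3V = 2E and hence V = 3F/3.
Euler: V − E + F = 2 ⇒ (3F/3) − (3F/2) + F = 2.
Multiply by 6: (6 − 9 + 6)F = 12, i.e. 3F = 12.
So F = 4, E = 3·4/2 = 6, V = 3·4/3 = 4.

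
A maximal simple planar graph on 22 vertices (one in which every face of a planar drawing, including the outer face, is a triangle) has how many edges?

In a plane triangulation 3F = 2E and V − E + F = 2, so E = 3V − 6 = 3·22 − 6 = 60.

60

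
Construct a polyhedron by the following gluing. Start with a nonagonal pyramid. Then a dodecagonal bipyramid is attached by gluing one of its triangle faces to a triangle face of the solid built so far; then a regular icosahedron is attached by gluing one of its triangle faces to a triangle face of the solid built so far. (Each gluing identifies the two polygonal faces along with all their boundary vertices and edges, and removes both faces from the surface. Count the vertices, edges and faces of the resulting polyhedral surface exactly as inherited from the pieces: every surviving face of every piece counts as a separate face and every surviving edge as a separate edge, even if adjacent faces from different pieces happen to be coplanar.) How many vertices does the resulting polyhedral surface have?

30

A nonagonal pyramid: V=10, E=18, F=10.
Attach a dodecagonal bipyramid (V=14, E=36, F=24) along a 3-gon: merge 3 vertices and 3 edges, delete both glued faces → V=21, E=51, F=32.
Attach a regular icosahedron (V=12, E=30, F=20) along a 3-gon: merge 3 vertices and 3 edges, delete both glued faces → V=30, E=78, F=50.
Check: V − E + F = 30 − 78 + 50 = 2.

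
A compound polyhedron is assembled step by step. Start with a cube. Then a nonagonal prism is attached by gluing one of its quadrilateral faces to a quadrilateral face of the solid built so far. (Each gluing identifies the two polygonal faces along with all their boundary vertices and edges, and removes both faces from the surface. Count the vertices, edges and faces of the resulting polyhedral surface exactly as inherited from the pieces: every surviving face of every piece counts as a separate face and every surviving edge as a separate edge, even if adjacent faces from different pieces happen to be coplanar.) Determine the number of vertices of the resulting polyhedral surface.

A cube: V=8, E=12, F=6.
Attach a nonagonal prism (V=18, E=27, F=11) along a 4-gon: merge 4 vertices and 4 edges, delete both glued faces → V=22, E=35, F=15.
Check: V − E + F = 22 − 35 + 15 = 2.

22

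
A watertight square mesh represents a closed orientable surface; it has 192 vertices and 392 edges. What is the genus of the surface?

3

Every face is a square and each edge borders two faces, so 4F = 2·392, giving F = 196.
χ = V − E + F = 192 − 392 + 196 = -4.
For a closed orientable surface χ = 2 − 2g, so g = (2 − (-4))/2 = 3.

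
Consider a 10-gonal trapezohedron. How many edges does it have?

40

The n-trapezohedron (dual of the n-antiprism) has V = 2·10 + 2 = 22, E = 4·10 = 40, F = 2·10 = 20.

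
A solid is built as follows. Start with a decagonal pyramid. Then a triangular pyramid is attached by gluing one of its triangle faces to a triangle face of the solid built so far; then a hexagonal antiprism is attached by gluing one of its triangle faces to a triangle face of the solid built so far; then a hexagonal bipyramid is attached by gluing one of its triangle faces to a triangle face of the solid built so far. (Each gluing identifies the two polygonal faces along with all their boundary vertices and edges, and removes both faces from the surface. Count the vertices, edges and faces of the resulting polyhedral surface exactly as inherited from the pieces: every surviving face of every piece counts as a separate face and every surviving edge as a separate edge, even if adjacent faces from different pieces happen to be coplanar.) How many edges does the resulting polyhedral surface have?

A decagonal pyramid: V=11, E=20, F=11.
Attach a triangular pyramid (V=4, E=6, F=4) along a 3-gon: merge 3 vertices and 3 edges, delete both glued faces → V=12, E=23, F=13.
Attach a hexagonal antiprism (V=12, E=24, F=14) along a 3-gon: merge 3 vertices and 3 edges, delete both glued faces → V=21, E=44, F=25.
Attach a hexagonal bipyramid (V=8, E=18, F=12) along a 3-gon: merge 3 vertices and 3 edges, delete both glued faces → V=26, E=59, F=35.
Check: V − E + F = 26 − 59 + 35 = 2.

59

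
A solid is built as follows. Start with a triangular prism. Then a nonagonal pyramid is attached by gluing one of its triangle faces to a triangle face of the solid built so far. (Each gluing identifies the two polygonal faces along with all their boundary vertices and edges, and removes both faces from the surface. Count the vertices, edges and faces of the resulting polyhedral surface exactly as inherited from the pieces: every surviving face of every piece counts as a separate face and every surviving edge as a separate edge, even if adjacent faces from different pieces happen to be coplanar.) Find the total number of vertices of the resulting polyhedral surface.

13

A triangular prism: V=6, E=9, F=5.
Attach a nonagonal pyramid (V=10, E=18, F=10) along a 3-gon: merge 3 vertices and 3 edges, delete both glued faces → V=13, E=24, F=13.
Check: V − E + F = 13 − 24 + 13 = 2.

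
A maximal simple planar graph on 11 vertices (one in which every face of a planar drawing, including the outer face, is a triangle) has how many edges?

In a plane triangulation 3F = 2E and V − E + F = 2, so E = 3V − 6 = 3·11 − 6 = 27.

27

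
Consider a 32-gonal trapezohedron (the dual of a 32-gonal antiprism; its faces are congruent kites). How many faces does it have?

64

The n-trapezohedron (dual of the n-antiprism) has V = 2·32 + 2 = 66, E = 4·32 = 128, F = 2·32 = 64.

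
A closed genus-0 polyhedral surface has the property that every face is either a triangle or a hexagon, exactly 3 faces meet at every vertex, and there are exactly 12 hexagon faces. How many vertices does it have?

Let x be the number of triangles; then F = 12 + x.
Edge–face incidences: 2E = 6·12 + 3·x = 72 + 3x.
Every vertex has degree 3, so 3V = 2E.
Euler: V − E + F = 2 ⇒ (2E)/3 − E + (12 + x) = 2.
Multiply by 6: 2·(2E) − 3·(2E) + 6·(12 + x) = 12, i.e. 72 + 6x − (72 + 3x) = 12.
Collecting terms: 3x = 12, so x = 4.
Then 2E = 72 + 3·4 = 84, so E = 42, V = 2E/3 = 28, F = 12 + 4 = 16.

28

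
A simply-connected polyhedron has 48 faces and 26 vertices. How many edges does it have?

72

Here V − E + F = 2.
E = V + F − (2) = 26 + 48 − (2) = 72.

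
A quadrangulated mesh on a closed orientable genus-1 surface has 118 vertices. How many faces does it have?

118

χ = 2 − 2·1 = 0, and every face is a square so 4F = 2E.
V − E + F = 0 with E = 4F/2 gives 118 − (4/2 − 1)·F = 0, so F = 118 and E = 236.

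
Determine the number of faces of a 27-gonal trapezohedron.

The n-trapezohedron (dual of the n-antiprism) has V = 2·27 + 2 = 56, E = 4·27 = 108, F = 2·27 = 54.

54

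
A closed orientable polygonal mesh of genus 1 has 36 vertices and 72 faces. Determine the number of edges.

108

For a closed orientable surface of genus 1, χ = 2 − 2·1 = 0.
E = V + F − (0) = 36 + 72 − (0) = 108.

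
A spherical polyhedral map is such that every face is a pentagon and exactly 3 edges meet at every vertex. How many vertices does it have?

20

Each face has 5 edges and each edge borders two faces, so 2E = 5F.
Each vertex has degree 3, so 3V = 2E and hence V = 5F/3.
Euler: V − E + F = 2 ⇒ (5F/3) − (5F/2) + F = 2.
Multiply by 6: (10 − 15 + 6)F = 12, i.e. 1F = 12.
So F = 12, E = 5·12/2 = 30, V = 5·12/3 = 20.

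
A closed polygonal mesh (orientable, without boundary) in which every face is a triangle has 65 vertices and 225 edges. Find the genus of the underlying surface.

6

Every face is a triangle and each edge borders two faces, so 3F = 2·225, giving F = 150.
χ = V − E + F = 65 − 225 + 150 = -10.
For a closed orientable surface χ = 2 − 2g, so g = (2 − (-10))/2 = 6.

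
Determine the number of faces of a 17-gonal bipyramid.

34

A bipyramid over an n-gon has 2n triangular faces and n + 2 vertices: V = 17 + 2 = 19, E = 3·17 = 51, F = 2·17 = 34.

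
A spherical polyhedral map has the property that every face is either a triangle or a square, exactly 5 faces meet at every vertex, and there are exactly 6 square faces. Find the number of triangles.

32

Let x be the number of triangles; then F = 6 + x.
Edge–face incidences: 2E = 4·6 + 3·x = 24 + 3x.
Every vertex has degree 5, so 5V = 2E.
Euler: V − E + F = 2 ⇒ (2E)/5 − E + (6 + x) = 2.
Multiply by 10: 2·(2E) − 5·(2E) + 10·(6 + x) = 20, i.e. 60 + 10x − 3·(24 + 3x) = 20.
Collecting terms: x − 12 = 20, so x = 32.
Then 2E = 24 + 3·32 = 120, so E = 60, V = 2E/5 = 24, F = 6 + 32 = 38.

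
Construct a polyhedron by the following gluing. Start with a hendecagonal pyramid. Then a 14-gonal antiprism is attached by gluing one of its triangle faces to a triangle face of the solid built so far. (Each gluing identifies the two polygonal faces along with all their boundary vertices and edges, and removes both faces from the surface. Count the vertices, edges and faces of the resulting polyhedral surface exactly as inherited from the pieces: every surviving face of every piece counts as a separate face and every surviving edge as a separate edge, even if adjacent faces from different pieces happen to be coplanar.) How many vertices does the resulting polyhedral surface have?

37

A hendecagonal pyramid: V=12, E=22, F=12.
Attach a 14-gonal antiprism (V=28, E=56, F=30) along a 3-gon: merge 3 vertices and 3 edges, delete both glued faces → V=37, E=75, F=40.
Check: V − E + F = 37 − 75 + 40 = 2.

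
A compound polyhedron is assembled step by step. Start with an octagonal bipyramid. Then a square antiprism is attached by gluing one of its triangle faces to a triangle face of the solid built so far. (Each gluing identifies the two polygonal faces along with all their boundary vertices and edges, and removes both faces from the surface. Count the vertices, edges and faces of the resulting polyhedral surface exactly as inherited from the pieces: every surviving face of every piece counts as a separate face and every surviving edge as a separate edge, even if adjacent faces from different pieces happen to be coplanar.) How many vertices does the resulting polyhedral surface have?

An octagonal bipyramid: V=10, E=24, F=16.
Attach a square antiprism (V=8, E=16, F=10) along a 3-gon: merge 3 vertices and 3 edges, delete both glued faces → V=15, E=37, F=24.
Check: V − E + F = 15 − 37 + 24 = 2.

15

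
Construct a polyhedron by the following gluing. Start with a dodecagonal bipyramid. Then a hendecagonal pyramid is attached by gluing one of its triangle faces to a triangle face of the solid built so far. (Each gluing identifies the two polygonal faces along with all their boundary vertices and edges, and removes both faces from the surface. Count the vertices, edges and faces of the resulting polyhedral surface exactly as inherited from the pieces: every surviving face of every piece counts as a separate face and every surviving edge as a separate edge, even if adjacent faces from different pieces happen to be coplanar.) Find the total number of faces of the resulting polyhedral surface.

A dodecagonal bipyramid: V=14, E=36, F=24.
Attach a hendecagonal pyramid (V=12, E=22, F=12) along a 3-gon: merge 3 vertices and 3 edges, delete both glued faces → V=23, E=55, F=34.
Check: V − E + F = 23 − 55 + 34 = 2.

34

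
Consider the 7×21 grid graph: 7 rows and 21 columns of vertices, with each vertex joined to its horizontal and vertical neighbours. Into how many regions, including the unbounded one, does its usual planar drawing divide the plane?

121

The grid has V = 7·21 = 147 vertices and E = 7·20 + 21·6 = 266 edges.
F = 2 − V + E = 2 − 147 + 266 = 121.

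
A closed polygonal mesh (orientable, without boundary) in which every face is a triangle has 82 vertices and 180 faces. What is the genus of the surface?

5

Every face is a triangle, so 2E = 3·180 = 540, giving E = 270.
χ = V − E + F = 82 − 270 + 180 = -8.
For a closed orientable surface χ = 2 − 2g, so g = (2 − (-8))/2 = 5.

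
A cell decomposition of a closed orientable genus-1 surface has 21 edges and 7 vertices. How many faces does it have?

For a closed orientable surface of genus 1, χ = 2 − 2·1 = 0.
F = 0 − V + E = 0 − 7 + 21 = 14.

14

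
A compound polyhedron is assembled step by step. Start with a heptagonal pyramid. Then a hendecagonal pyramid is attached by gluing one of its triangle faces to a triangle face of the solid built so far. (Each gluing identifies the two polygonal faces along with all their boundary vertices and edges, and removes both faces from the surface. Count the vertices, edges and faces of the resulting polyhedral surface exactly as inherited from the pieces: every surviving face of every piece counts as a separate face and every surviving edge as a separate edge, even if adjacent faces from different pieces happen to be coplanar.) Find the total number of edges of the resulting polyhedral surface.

33

A heptagonal pyramid: V=8, E=14, F=8.
Attach a hendecagonal pyramid (V=12, E=22, F=12) along a 3-gon: merge 3 vertices and 3 edges, delete both glued faces → V=17, E=33, F=18.
Check: V − E + F = 17 − 33 + 18 = 2.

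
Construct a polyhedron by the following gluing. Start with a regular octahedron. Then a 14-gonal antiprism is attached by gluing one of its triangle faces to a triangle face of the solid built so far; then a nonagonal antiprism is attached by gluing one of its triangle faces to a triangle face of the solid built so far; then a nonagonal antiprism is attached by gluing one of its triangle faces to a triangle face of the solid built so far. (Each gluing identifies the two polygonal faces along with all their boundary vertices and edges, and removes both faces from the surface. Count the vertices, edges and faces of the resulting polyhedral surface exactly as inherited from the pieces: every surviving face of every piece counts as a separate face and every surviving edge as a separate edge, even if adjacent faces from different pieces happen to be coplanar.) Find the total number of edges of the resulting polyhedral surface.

A regular octahedron: V=6, E=12, F=8.
Attach a 14-gonal antiprism (V=28, E=56, F=30) along a 3-gon: merge 3 vertices and 3 edges, delete both glued faces → V=31, E=65, F=36.
Attach a nonagonal antiprism (V=18, E=36, F=20) along a 3-gon: merge 3 vertices and 3 edges, delete both glued faces → V=46, E=98, F=54.
Attach a nonagonal antiprism (V=18, E=36, F=20) along a 3-gon: merge 3 vertices and 3 edges, delete both glued faces → V=61, E=131, F=72.
Check: V − E + F = 61 − 131 + 72 = 2.

131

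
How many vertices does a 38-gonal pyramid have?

39

A pyramid on an n-gon base has one n-gon and n triangles: V = 38 + 1 = 39, E = 2·38 = 76, F = 38 + 1 = 39.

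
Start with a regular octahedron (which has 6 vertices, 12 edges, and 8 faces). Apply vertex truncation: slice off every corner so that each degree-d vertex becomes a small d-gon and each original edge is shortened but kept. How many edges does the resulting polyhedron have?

Truncation replaces each original edge-end by a new vertex, so V′ = 2E = 24.
Each original edge survives, and each old vertex of degree d contributes d new edges; summing degrees gives Σd = 2E, so E′ = E + 2E = 3E = 36.
Each original face survives and each original vertex becomes one new face: F′ = F + V = 14.

36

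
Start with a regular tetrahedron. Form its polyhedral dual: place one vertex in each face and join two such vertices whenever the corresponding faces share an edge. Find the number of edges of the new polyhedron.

6

The base solid has V = 4, E = 6, F = 4.
The dual swaps V and F and preserves E: V′ = F = 4, E′ = E = 6, F′ = V = 4.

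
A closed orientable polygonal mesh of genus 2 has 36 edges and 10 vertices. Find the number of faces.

For a closed orientable surface of genus 2, χ = 2 − 2·2 = -2.
F = -2 − V + E = -2 − 10 + 36 = 24.

24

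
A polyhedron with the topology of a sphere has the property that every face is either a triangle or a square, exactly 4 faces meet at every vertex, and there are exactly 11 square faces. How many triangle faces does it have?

8

Let x be the number of triangles; then F = 11 + x.
Edge–face incidences: 2E = 4·11 + 3·x = 44 + 3x.
Every vertex has degree 4, so 4V = 2E.
Euler: V − E + F = 2 ⇒ (2E)/4 − E + (11 + x) = 2.
Multiply by 8: 2·(2E) − 4·(2E) + 8·(11 + x) = 16, i.e. 88 + 8x − 2·(44 + 3x) = 16.
Collecting terms: 2x = 16, so x = 8.
Then 2E = 44 + 3·8 = 68, so E = 34, V = 2E/4 = 17, F = 11 + 8 = 19.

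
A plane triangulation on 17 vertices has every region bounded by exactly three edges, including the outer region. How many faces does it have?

30

In a plane triangulation 3F = 2E and V − E + F = 2, so F = 2V − 4 = 2·17 − 4 = 30.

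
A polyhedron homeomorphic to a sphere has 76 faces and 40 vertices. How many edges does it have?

Here V − E + F = 2.
E = V + F − (2) = 40 + 76 − (2) = 114.

114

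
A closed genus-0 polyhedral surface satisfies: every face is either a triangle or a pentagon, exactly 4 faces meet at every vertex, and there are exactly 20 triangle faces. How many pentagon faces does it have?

Let x be the number of pentagons; then F = 20 + x.
Edge–face incidences: 2E = 3·20 + 5·x = 60 + 5x.
Every vertex has degree 4, so 4V = 2E.
Euler: V − E + F = 2 ⇒ (2E)/4 − E + (20 + x) = 2.
Multiply by 8: 2·(2E) − 4·(2E) + 8·(20 + x) = 16, i.e. 160 + 8x − 2·(60 + 5x) = 16.
Collecting terms: −2x + 40 = 16, so −2x = −24, so x = 12.
Then 2E = 60 + 5·12 = 120, so E = 60, V = 2E/4 = 30, F = 20 + 12 = 32.

12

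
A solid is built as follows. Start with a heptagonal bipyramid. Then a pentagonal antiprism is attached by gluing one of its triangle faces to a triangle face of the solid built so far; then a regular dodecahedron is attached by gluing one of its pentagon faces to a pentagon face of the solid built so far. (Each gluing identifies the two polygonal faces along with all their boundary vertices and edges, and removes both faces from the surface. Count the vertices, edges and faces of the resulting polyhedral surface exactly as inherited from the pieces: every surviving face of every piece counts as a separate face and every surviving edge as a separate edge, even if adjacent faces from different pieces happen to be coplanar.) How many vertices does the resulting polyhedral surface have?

31

A heptagonal bipyramid: V=9, E=21, F=14.
Attach a pentagonal antiprism (V=10, E=20, F=12) along a 3-gon: merge 3 vertices and 3 edges, delete both glued faces → V=16, E=38, F=24.
Attach a regular dodecahedron (V=20, E=30, F=12) along a 5-gon: merge 5 vertices and 5 edges, delete both glued faces → V=31, E=63, F=34.
Check: V − E + F = 31 − 63 + 34 = 2.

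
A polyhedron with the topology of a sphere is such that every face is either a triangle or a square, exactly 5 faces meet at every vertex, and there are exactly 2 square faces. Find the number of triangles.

24

Let x be the number of triangles; then F = 2 + x.
Edge–face incidences: 2E = 4·2 + 3·x = 8 + 3x.
Every vertex has degree 5, so 5V = 2E.
Euler: V − E + F = 2 ⇒ (2E)/5 − E + (2 + x) = 2.
Multiply by 10: 2·(2E) − 5·(2E) + 10·(2 + x) = 20, i.e. 20 + 10x − 3·(8 + 3x) = 20.
Collecting terms: x − 4 = 20, so x = 24.
Then 2E = 8 + 3·24 = 80, so E = 40, V = 2E/5 = 16, F = 2 + 24 = 26.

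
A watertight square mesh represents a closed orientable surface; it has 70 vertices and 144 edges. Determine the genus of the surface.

2

Every face is a square and each edge borders two faces, so 4F = 2·144, giving F = 72.
χ = V − E + F = 70 − 144 + 72 = -2.
For a closed orientable surface χ = 2 − 2g, so g = (2 − (-2))/2 = 2.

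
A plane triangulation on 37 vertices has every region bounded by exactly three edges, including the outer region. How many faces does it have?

70

In a plane triangulation 3F = 2E and V − E + F = 2, so F = 2V − 4 = 2·37 − 4 = 70.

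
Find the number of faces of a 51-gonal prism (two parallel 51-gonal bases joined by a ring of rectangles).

53

A prism on an n-gon has two n-gon bases and n rectangular sides: V = 2·51 = 102, E = 3·51 = 153, F = 51 + 2 = 53.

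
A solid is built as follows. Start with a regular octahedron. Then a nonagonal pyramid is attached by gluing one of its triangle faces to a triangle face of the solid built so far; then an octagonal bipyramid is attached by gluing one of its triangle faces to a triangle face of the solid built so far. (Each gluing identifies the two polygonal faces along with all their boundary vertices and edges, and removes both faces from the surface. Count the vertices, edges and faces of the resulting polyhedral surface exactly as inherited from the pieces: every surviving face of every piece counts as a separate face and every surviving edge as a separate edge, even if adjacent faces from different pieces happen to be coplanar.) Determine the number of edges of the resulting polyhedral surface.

A regular octahedron: V=6, E=12, F=8.
Attach a nonagonal pyramid (V=10, E=18, F=10) along a 3-gon: merge 3 vertices and 3 edges, delete both glued faces → V=13, E=27, F=16.
Attach an octagonal bipyramid (V=10, E=24, F=16) along a 3-gon: merge 3 vertices and 3 edges, delete both glued faces → V=20, E=48, F=30.
Check: V − E + F = 20 − 48 + 30 = 2.

48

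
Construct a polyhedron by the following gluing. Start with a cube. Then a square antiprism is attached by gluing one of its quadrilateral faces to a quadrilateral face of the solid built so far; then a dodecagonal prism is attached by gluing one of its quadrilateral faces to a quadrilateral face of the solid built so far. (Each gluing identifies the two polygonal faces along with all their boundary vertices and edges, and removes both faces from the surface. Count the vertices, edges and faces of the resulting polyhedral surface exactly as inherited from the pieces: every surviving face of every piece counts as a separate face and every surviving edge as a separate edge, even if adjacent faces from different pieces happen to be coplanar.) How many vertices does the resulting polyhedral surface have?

A cube: V=8, E=12, F=6.
Attach a square antiprism (V=8, E=16, F=10) along a 4-gon: merge 4 vertices and 4 edges, delete both glued faces → V=12, E=24, F=14.
Attach a dodecagonal prism (V=24, E=36, F=14) along a 4-gon: merge 4 vertices and 4 edges, delete both glued faces → V=32, E=56, F=26.
Check: V − E + F = 32 − 56 + 26 = 2.

32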